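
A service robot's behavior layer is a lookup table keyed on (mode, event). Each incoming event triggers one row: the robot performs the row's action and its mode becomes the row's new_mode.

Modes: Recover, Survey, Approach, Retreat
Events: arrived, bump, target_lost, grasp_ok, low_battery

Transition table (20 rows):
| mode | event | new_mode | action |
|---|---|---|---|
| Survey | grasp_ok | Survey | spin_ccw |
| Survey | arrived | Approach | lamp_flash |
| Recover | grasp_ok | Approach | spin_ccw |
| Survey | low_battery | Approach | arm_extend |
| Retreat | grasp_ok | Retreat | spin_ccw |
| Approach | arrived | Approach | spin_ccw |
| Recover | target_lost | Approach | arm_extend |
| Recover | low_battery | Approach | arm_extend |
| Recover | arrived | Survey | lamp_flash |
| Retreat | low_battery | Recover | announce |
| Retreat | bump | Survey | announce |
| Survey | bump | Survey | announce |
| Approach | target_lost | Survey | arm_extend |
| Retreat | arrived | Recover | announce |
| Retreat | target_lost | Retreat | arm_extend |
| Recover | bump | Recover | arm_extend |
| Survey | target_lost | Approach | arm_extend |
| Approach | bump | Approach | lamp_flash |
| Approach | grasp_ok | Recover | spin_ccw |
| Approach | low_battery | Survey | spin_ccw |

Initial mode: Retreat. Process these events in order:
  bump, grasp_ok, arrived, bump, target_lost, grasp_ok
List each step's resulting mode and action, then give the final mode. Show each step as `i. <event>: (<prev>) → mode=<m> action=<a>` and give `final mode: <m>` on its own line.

final mode: Survey

1. bump: (Retreat) → mode=Survey action=announce
2. grasp_ok: (Survey) → mode=Survey action=spin_ccw
3. arrived: (Survey) → mode=Approach action=lamp_flash
4. bump: (Approach) → mode=Approach action=lamp_flash
5. target_lost: (Approach) → mode=Survey action=arm_extend
6. grasp_ok: (Survey) → mode=Survey action=spin_ccw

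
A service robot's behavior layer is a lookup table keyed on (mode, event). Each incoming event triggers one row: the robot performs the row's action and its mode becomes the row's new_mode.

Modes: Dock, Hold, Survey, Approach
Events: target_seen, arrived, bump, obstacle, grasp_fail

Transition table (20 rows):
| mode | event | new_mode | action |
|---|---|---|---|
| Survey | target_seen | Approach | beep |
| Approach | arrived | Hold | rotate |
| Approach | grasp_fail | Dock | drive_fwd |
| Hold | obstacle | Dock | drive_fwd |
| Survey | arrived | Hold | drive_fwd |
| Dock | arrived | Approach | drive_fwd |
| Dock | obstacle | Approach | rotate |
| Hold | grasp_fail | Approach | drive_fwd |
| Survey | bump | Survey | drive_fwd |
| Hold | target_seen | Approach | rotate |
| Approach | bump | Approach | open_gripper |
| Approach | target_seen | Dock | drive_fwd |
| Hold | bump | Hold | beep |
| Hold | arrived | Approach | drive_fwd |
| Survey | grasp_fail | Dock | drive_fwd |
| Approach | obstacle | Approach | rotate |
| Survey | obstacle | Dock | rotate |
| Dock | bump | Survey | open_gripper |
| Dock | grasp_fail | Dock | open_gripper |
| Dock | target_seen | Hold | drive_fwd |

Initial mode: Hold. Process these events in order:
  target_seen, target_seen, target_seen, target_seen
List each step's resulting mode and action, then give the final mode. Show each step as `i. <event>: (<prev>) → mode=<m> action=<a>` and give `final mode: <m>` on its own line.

final mode: Approach

1. target_seen: (Hold) → mode=Approach action=rotate
2. target_seen: (Approach) → mode=Dock action=drive_fwd
3. target_seen: (Dock) → mode=Hold action=drive_fwd
4. target_seen: (Hold) → mode=Approach action=rotate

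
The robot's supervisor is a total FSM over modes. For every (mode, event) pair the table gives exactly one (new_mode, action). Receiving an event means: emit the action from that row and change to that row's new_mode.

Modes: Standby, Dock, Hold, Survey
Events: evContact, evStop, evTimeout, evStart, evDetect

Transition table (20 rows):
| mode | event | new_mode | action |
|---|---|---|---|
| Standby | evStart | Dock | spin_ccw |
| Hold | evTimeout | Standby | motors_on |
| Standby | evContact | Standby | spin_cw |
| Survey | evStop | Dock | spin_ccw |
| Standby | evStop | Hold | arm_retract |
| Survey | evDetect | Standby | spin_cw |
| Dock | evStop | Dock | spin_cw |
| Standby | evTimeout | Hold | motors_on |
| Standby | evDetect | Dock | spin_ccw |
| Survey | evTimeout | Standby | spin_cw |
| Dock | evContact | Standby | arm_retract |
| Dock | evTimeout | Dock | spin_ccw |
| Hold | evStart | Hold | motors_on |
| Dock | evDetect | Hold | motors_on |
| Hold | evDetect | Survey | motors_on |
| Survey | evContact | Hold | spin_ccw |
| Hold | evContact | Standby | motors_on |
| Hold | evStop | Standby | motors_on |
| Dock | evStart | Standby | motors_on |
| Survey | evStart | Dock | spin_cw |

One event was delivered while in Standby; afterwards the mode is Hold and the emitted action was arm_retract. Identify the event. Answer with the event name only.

evStop

try evContact: (Standby, evContact) → (Standby, spin_cw)
try evStop: (Standby, evStop) → (Hold, arm_retract)  ← matches
try evTimeout: (Standby, evTimeout) → (Hold, motors_on)
try evStart: (Standby, evStart) → (Dock, spin_ccw)
try evDetect: (Standby, evDetect) → (Dock, spin_ccw)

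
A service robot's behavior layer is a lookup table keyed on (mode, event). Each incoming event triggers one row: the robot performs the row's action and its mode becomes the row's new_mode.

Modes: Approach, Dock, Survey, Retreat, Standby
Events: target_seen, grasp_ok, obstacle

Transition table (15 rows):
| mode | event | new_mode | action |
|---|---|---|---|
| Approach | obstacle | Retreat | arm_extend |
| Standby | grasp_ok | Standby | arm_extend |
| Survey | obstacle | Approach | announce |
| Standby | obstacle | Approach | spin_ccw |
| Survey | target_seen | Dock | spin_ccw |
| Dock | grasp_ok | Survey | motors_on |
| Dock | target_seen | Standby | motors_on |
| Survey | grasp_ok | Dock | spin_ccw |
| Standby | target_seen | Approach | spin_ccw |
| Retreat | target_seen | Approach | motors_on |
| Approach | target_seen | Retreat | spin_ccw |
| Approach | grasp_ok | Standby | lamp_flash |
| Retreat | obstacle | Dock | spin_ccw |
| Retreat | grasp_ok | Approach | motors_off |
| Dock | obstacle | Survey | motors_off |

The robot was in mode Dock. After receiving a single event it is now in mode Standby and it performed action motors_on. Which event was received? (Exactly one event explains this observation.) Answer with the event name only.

target_seen

try target_seen: (Dock, target_seen) → (Standby, motors_on)  ← matches
try grasp_ok: (Dock, grasp_ok) → (Survey, motors_on)
try obstacle: (Dock, obstacle) → (Survey, motors_off)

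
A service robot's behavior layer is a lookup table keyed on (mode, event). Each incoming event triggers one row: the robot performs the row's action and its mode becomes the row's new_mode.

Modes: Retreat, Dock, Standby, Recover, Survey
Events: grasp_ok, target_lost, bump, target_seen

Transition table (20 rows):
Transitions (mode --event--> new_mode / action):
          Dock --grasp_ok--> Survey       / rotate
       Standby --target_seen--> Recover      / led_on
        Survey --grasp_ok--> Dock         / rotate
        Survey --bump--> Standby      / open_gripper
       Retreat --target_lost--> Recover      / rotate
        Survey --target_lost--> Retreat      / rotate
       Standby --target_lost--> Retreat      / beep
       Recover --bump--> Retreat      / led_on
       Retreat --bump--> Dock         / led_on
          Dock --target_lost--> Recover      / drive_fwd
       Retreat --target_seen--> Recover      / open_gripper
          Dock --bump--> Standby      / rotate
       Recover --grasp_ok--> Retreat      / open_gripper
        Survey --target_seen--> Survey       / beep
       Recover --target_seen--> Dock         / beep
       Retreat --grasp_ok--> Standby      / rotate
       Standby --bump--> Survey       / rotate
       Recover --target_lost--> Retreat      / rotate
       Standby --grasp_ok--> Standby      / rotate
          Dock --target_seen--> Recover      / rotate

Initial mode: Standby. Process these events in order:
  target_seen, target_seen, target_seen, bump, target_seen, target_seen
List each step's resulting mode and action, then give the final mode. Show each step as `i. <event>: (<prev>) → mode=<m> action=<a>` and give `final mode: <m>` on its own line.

1. target_seen: (Standby) → mode=Recover action=led_on
2. target_seen: (Recover) → mode=Dock action=beep
3. target_seen: (Dock) → mode=Recover action=rotate
4. bump: (Recover) → mode=Retreat action=led_on
5. target_seen: (Retreat) → mode=Recover action=open_gripper
6. target_seen: (Recover) → mode=Dock action=beep

final mode: Dock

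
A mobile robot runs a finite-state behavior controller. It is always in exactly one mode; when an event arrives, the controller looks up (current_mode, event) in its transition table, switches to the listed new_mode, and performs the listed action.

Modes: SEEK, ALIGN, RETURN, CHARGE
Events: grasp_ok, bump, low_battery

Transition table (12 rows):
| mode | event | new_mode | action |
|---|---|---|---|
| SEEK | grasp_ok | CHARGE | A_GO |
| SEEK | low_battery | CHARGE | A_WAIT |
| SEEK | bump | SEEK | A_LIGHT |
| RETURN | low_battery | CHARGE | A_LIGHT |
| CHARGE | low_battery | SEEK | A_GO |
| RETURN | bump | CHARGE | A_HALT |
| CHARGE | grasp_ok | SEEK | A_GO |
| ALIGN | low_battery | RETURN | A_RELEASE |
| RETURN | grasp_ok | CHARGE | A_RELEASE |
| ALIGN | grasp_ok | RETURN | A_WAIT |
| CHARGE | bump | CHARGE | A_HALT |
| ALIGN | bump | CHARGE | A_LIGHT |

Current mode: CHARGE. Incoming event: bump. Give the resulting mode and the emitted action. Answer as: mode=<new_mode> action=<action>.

current mode = CHARGE; filter table to that mode:
  (CHARGE, low_battery) → (SEEK, A_GO)
  (CHARGE, grasp_ok) → (SEEK, A_GO)
  (CHARGE, bump) → (CHARGE, A_HALT)  ← event matches
event = bump selects (CHARGE, A_HALT)

mode=CHARGE action=A_HALT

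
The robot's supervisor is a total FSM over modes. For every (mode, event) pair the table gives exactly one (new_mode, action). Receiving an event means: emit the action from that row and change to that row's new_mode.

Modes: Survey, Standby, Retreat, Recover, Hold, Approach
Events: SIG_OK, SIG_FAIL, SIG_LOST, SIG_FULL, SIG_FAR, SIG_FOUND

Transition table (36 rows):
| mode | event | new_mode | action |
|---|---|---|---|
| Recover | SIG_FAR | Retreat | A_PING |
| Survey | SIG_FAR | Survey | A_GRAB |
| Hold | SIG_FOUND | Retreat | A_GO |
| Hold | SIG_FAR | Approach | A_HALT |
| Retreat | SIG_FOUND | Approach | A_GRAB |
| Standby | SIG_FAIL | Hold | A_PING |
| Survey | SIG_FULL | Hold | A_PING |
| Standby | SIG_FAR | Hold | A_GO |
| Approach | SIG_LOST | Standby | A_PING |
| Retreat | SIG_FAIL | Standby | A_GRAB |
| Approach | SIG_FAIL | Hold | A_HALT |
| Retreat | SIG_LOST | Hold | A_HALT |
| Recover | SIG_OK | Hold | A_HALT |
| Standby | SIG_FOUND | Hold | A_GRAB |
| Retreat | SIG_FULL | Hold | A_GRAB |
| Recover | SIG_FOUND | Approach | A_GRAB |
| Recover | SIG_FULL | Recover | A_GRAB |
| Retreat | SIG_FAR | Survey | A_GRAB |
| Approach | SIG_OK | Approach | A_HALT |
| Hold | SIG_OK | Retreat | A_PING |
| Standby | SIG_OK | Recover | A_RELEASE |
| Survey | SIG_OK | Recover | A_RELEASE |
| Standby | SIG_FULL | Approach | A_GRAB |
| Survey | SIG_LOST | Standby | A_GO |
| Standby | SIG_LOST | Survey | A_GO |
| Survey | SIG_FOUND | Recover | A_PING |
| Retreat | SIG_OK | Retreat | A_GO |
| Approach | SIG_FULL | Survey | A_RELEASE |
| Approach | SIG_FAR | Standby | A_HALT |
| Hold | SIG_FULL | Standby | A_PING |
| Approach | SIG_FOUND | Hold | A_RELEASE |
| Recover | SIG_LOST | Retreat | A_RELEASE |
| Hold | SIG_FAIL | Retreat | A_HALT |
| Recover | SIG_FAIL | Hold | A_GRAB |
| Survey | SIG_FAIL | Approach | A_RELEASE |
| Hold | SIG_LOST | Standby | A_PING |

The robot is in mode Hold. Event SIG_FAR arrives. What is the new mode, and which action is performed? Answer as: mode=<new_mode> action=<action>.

mode=Approach action=A_HALT

current mode = Hold; filter table to that mode:
  (Hold, SIG_FOUND) → (Retreat, A_GO)
  (Hold, SIG_FAR) → (Approach, A_HALT)  ← event matches
  (Hold, SIG_OK) → (Retreat, A_PING)
  (Hold, SIG_FULL) → (Standby, A_PING)
  (Hold, SIG_FAIL) → (Retreat, A_HALT)
  (Hold, SIG_LOST) → (Standby, A_PING)
event = SIG_FAR selects (Approach, A_HALT)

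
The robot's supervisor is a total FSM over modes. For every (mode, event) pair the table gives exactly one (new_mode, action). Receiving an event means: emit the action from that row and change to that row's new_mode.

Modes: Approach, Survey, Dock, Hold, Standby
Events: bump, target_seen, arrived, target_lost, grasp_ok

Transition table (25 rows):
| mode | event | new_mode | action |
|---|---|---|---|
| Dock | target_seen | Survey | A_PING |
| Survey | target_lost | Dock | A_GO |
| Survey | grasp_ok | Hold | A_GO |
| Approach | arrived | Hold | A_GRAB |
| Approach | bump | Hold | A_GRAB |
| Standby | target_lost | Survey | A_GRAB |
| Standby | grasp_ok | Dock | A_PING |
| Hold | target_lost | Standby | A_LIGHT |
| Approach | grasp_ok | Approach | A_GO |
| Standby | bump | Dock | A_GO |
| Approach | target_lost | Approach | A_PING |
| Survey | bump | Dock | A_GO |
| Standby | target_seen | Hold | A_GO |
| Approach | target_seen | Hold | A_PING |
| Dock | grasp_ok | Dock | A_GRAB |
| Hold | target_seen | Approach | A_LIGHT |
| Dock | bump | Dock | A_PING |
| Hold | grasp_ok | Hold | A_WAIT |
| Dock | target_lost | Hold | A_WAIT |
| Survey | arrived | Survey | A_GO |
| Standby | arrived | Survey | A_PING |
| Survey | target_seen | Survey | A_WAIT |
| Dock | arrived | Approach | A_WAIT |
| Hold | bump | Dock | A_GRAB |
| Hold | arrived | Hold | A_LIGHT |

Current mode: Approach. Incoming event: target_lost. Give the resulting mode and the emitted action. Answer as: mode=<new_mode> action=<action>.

current mode = Approach; filter table to that mode:
  (Approach, arrived) → (Hold, A_GRAB)
  (Approach, bump) → (Hold, A_GRAB)
  (Approach, grasp_ok) → (Approach, A_GO)
  (Approach, target_lost) → (Approach, A_PING)  ← event matches
  (Approach, target_seen) → (Hold, A_PING)
event = target_lost selects (Approach, A_PING)

mode=Approach action=A_PING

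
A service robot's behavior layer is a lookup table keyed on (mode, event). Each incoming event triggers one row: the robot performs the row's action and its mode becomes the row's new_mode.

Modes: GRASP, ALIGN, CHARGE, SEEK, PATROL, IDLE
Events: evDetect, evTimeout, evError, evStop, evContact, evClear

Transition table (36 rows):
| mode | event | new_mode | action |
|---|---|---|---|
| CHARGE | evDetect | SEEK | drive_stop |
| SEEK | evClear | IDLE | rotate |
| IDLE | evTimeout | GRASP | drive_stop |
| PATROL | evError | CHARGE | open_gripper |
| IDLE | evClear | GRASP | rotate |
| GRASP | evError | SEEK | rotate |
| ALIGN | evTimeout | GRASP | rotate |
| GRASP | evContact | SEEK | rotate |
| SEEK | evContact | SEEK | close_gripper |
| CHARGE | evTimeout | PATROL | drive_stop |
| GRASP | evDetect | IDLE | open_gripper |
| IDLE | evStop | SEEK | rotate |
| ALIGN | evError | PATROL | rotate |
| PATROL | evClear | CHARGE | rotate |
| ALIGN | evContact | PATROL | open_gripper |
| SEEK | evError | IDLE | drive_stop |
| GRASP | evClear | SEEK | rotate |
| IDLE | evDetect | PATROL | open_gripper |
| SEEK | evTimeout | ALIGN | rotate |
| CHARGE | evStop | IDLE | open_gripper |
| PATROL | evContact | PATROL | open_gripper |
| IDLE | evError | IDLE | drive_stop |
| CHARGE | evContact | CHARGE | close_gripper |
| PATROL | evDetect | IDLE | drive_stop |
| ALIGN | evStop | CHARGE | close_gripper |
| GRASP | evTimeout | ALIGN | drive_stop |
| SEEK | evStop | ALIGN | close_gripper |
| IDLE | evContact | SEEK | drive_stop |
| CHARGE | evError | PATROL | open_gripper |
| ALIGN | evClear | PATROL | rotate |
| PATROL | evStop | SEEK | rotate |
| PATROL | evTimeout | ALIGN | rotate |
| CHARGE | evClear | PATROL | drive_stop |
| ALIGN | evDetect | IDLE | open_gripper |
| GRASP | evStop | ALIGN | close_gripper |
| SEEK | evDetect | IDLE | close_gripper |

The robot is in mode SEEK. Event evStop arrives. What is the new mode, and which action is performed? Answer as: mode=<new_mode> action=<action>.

current mode = SEEK; filter table to that mode:
  (SEEK, evClear) → (IDLE, rotate)
  (SEEK, evContact) → (SEEK, close_gripper)
  (SEEK, evError) → (IDLE, drive_stop)
  (SEEK, evTimeout) → (ALIGN, rotate)
  (SEEK, evStop) → (ALIGN, close_gripper)  ← event matches
  (SEEK, evDetect) → (IDLE, close_gripper)
event = evStop selects (ALIGN, close_gripper)

mode=ALIGN action=close_gripper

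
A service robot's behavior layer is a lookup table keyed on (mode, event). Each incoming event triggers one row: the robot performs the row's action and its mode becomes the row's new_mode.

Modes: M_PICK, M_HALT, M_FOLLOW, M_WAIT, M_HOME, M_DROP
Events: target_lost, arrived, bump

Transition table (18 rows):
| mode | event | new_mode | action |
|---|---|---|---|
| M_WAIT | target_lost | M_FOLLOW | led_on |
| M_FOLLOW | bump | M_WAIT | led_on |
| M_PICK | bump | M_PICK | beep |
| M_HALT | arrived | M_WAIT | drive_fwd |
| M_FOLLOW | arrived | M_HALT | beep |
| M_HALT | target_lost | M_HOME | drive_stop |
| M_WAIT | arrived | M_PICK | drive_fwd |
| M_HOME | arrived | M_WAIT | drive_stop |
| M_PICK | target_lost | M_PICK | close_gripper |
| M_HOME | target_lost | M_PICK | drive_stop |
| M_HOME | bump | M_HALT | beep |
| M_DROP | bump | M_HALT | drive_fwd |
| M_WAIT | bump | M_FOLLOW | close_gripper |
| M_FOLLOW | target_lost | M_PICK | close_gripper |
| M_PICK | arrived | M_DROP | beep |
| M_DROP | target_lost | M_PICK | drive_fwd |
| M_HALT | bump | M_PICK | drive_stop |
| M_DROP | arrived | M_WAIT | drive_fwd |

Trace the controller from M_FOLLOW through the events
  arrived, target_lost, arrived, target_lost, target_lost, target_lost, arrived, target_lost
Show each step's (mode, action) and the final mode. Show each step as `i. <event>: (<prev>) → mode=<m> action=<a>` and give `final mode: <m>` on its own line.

final mode: M_PICK

1. arrived: (M_FOLLOW) → mode=M_HALT action=beep
2. target_lost: (M_HALT) → mode=M_HOME action=drive_stop
3. arrived: (M_HOME) → mode=M_WAIT action=drive_stop
4. target_lost: (M_WAIT) → mode=M_FOLLOW action=led_on
5. target_lost: (M_FOLLOW) → mode=M_PICK action=close_gripper
6. target_lost: (M_PICK) → mode=M_PICK action=close_gripper
7. arrived: (M_PICK) → mode=M_DROP action=beep
8. target_lost: (M_DROP) → mode=M_PICK action=drive_fwd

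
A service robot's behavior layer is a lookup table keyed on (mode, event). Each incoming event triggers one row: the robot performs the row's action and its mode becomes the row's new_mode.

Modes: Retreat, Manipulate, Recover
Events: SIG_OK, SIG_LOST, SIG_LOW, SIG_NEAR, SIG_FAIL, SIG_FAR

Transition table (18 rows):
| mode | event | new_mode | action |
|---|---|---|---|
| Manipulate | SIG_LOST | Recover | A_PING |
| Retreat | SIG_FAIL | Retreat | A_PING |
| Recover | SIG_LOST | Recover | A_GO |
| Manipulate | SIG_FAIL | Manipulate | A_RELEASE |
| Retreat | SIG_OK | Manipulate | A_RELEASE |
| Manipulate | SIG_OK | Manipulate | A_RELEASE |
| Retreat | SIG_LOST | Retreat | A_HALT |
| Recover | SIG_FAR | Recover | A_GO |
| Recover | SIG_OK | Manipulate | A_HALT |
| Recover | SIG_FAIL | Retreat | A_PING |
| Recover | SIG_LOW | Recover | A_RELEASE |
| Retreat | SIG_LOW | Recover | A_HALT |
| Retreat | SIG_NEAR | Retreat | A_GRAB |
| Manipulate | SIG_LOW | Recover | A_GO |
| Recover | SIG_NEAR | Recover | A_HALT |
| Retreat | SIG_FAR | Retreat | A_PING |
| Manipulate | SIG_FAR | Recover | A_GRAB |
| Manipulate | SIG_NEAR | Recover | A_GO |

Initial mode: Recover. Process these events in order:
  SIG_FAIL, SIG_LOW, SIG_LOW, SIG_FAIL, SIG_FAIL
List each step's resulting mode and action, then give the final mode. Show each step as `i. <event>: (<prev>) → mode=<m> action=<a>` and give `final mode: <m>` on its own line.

final mode: Retreat

1. SIG_FAIL: (Recover) → mode=Retreat action=A_PING
2. SIG_LOW: (Retreat) → mode=Recover action=A_HALT
3. SIG_LOW: (Recover) → mode=Recover action=A_RELEASE
4. SIG_FAIL: (Recover) → mode=Retreat action=A_PING
5. SIG_FAIL: (Retreat) → mode=Retreat action=A_PING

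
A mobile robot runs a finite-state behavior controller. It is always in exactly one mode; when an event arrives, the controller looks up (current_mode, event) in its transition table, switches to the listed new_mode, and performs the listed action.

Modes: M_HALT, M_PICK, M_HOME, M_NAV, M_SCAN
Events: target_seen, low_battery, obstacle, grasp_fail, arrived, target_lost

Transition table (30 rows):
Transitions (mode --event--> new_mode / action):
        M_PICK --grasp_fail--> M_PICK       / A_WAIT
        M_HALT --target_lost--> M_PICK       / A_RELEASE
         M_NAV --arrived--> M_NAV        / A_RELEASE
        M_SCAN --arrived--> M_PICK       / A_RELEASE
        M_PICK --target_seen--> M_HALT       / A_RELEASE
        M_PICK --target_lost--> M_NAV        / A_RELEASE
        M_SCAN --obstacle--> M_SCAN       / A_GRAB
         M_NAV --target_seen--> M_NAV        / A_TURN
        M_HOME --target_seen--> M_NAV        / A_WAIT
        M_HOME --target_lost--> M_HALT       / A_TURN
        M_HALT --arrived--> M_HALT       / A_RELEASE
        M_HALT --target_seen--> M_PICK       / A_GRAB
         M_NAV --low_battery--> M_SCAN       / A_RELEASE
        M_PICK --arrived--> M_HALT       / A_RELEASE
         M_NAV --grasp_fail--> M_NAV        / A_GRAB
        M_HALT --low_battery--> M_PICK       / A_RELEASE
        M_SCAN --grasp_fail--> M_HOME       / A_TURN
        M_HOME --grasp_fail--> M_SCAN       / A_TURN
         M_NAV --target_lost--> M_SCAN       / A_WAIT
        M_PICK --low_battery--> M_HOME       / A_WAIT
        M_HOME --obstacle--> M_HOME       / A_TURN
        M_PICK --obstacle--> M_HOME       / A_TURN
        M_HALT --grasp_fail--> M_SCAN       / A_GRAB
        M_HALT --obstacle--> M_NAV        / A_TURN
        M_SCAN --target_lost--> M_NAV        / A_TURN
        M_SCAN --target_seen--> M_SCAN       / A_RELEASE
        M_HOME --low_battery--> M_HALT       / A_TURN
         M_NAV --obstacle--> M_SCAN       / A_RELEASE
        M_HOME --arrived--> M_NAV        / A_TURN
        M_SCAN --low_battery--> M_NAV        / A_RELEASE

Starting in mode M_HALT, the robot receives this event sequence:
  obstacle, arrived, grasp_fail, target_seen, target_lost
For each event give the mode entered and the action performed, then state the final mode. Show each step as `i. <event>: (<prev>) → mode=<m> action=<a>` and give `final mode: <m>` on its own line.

final mode: M_SCAN

1. obstacle: (M_HALT) → mode=M_NAV action=A_TURN
2. arrived: (M_NAV) → mode=M_NAV action=A_RELEASE
3. grasp_fail: (M_NAV) → mode=M_NAV action=A_GRAB
4. target_seen: (M_NAV) → mode=M_NAV action=A_TURN
5. target_lost: (M_NAV) → mode=M_SCAN action=A_WAIT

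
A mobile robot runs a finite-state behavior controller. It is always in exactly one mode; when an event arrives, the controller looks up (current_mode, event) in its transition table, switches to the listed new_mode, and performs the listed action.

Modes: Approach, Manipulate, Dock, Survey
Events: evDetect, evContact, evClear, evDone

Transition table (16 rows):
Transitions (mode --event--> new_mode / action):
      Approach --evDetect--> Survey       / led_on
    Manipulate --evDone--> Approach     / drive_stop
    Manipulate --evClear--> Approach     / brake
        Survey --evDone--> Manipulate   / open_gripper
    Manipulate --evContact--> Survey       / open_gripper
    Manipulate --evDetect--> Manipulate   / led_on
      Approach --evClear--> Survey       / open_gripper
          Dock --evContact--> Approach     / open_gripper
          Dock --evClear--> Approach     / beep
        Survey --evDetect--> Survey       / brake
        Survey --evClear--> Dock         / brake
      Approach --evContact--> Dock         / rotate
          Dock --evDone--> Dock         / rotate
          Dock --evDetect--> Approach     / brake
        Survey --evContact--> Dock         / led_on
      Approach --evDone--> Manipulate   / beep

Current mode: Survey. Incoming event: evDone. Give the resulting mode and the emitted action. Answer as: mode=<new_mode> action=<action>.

current mode = Survey; filter table to that mode:
  (Survey, evDone) → (Manipulate, open_gripper)  ← event matches
  (Survey, evDetect) → (Survey, brake)
  (Survey, evClear) → (Dock, brake)
  (Survey, evContact) → (Dock, led_on)
event = evDone selects (Manipulate, open_gripper)

mode=Manipulate action=open_gripper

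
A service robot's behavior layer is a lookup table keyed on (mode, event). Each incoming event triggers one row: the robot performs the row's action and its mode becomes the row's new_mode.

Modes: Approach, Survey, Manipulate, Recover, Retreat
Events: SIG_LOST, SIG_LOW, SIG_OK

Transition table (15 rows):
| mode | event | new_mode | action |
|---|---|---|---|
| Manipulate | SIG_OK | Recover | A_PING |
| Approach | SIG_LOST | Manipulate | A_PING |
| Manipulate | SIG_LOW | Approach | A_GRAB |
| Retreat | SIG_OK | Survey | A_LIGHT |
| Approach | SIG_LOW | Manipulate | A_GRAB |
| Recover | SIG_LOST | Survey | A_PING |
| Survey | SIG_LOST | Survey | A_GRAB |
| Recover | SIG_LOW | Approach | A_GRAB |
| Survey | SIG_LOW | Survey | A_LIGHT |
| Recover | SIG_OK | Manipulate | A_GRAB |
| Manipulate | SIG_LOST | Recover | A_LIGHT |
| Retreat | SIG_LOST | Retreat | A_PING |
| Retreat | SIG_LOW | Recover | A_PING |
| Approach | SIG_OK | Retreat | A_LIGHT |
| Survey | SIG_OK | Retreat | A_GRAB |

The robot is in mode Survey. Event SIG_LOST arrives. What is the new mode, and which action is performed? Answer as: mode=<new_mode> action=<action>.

current mode = Survey; filter table to that mode:
  (Survey, SIG_LOST) → (Survey, A_GRAB)  ← event matches
  (Survey, SIG_LOW) → (Survey, A_LIGHT)
  (Survey, SIG_OK) → (Retreat, A_GRAB)
event = SIG_LOST selects (Survey, A_GRAB)

mode=Survey action=A_GRAB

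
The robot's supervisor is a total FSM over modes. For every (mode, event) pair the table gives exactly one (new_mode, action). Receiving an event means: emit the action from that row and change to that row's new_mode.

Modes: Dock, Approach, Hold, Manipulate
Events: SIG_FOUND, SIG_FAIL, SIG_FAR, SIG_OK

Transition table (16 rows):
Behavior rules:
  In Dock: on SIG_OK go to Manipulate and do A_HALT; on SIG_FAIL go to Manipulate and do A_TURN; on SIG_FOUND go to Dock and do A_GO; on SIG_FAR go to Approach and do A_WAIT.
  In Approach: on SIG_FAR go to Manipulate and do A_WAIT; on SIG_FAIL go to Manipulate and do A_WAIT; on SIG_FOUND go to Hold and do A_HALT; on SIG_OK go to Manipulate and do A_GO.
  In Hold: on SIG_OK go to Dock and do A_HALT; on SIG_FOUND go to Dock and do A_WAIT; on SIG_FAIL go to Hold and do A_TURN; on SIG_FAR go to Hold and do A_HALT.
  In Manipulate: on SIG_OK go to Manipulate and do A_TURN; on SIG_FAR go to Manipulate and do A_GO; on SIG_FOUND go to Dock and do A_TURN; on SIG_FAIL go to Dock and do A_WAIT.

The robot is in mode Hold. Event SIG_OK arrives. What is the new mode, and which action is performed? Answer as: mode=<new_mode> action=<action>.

mode=Dock action=A_HALT

current mode = Hold; filter table to that mode:
  (Hold, SIG_OK) → (Dock, A_HALT)  ← event matches
  (Hold, SIG_FOUND) → (Dock, A_WAIT)
  (Hold, SIG_FAIL) → (Hold, A_TURN)
  (Hold, SIG_FAR) → (Hold, A_HALT)
event = SIG_OK selects (Dock, A_HALT)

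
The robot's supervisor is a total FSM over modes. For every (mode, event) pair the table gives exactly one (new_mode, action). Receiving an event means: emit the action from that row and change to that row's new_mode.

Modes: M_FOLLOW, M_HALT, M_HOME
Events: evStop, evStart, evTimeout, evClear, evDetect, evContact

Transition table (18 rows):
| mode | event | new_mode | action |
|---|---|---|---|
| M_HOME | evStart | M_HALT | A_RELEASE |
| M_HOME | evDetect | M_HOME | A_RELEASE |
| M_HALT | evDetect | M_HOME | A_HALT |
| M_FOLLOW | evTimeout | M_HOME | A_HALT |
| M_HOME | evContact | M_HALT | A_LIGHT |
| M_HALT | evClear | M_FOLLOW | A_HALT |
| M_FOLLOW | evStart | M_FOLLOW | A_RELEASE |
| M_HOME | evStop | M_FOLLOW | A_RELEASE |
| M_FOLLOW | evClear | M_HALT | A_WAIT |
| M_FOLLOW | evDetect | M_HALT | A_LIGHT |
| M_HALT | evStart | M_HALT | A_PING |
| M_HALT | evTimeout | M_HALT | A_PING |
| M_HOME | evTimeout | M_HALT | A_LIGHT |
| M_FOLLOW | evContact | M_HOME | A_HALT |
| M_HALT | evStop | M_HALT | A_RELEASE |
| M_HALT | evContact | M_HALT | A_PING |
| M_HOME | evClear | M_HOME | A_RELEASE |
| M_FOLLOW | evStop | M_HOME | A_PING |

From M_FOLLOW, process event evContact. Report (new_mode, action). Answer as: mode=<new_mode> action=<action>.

mode=M_HOME action=A_HALT

current mode = M_FOLLOW; filter table to that mode:
  (M_FOLLOW, evTimeout) → (M_HOME, A_HALT)
  (M_FOLLOW, evStart) → (M_FOLLOW, A_RELEASE)
  (M_FOLLOW, evClear) → (M_HALT, A_WAIT)
  (M_FOLLOW, evDetect) → (M_HALT, A_LIGHT)
  (M_FOLLOW, evContact) → (M_HOME, A_HALT)  ← event matches
  (M_FOLLOW, evStop) → (M_HOME, A_PING)
event = evContact selects (M_HOME, A_HALT)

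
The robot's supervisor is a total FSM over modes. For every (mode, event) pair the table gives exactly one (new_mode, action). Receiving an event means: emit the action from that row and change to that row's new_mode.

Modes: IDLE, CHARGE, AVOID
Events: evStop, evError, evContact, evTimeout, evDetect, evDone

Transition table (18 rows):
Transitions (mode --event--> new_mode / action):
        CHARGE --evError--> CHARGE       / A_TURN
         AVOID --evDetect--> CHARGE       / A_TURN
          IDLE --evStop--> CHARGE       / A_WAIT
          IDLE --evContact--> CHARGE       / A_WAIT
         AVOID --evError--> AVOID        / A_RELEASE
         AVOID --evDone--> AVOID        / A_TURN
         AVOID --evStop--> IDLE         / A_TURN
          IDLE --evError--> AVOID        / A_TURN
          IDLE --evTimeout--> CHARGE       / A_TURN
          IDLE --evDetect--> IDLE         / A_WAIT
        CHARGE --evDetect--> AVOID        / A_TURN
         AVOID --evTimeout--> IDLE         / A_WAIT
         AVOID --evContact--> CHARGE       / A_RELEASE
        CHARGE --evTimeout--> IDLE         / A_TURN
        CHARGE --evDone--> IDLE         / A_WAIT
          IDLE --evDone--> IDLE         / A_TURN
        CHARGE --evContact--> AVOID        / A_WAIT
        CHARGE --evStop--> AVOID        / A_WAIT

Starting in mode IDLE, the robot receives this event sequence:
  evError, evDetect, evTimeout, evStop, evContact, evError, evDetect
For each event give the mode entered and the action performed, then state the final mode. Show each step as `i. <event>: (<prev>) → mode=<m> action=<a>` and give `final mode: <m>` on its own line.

final mode: CHARGE

1. evError: (IDLE) → mode=AVOID action=A_TURN
2. evDetect: (AVOID) → mode=CHARGE action=A_TURN
3. evTimeout: (CHARGE) → mode=IDLE action=A_TURN
4. evStop: (IDLE) → mode=CHARGE action=A_WAIT
5. evContact: (CHARGE) → mode=AVOID action=A_WAIT
6. evError: (AVOID) → mode=AVOID action=A_RELEASE
7. evDetect: (AVOID) → mode=CHARGE action=A_TURN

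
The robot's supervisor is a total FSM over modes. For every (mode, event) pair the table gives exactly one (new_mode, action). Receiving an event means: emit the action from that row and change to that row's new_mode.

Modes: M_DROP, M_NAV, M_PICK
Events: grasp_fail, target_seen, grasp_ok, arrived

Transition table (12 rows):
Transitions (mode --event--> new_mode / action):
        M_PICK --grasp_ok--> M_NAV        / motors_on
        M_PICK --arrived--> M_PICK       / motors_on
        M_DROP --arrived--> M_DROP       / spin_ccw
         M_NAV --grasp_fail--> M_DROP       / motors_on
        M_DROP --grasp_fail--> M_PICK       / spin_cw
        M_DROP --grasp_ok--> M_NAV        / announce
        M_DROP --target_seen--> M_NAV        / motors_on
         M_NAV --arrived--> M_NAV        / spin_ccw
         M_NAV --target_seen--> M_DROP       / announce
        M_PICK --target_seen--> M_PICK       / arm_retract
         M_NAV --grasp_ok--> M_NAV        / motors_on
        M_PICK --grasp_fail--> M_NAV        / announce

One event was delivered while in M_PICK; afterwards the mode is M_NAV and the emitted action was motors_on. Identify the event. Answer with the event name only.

grasp_ok

try grasp_fail: (M_PICK, grasp_fail) → (M_NAV, announce)
try target_seen: (M_PICK, target_seen) → (M_PICK, arm_retract)
try grasp_ok: (M_PICK, grasp_ok) → (M_NAV, motors_on)  ← matches
try arrived: (M_PICK, arrived) → (M_PICK, motors_on)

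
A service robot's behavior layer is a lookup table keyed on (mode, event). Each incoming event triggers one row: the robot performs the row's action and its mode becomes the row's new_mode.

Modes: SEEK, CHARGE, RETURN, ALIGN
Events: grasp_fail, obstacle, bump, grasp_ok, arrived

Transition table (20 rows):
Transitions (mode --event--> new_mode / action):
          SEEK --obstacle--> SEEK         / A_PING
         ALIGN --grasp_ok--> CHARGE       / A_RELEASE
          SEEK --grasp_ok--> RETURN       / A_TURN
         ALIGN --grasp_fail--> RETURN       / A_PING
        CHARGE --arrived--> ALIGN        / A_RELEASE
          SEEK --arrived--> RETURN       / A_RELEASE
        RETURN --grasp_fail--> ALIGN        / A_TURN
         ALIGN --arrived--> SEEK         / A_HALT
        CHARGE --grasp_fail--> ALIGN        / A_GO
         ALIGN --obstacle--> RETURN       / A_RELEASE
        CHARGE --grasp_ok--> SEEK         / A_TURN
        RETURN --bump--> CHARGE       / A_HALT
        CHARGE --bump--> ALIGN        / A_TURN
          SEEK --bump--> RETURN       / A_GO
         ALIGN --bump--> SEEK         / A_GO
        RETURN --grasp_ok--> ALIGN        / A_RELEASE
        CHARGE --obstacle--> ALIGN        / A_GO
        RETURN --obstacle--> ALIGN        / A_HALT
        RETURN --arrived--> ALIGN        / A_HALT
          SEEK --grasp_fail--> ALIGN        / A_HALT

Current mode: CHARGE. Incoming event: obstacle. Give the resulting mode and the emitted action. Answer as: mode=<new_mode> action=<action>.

current mode = CHARGE; filter table to that mode:
  (CHARGE, arrived) → (ALIGN, A_RELEASE)
  (CHARGE, grasp_fail) → (ALIGN, A_GO)
  (CHARGE, grasp_ok) → (SEEK, A_TURN)
  (CHARGE, bump) → (ALIGN, A_TURN)
  (CHARGE, obstacle) → (ALIGN, A_GO)  ← event matches
event = obstacle selects (ALIGN, A_GO)

mode=ALIGN action=A_GO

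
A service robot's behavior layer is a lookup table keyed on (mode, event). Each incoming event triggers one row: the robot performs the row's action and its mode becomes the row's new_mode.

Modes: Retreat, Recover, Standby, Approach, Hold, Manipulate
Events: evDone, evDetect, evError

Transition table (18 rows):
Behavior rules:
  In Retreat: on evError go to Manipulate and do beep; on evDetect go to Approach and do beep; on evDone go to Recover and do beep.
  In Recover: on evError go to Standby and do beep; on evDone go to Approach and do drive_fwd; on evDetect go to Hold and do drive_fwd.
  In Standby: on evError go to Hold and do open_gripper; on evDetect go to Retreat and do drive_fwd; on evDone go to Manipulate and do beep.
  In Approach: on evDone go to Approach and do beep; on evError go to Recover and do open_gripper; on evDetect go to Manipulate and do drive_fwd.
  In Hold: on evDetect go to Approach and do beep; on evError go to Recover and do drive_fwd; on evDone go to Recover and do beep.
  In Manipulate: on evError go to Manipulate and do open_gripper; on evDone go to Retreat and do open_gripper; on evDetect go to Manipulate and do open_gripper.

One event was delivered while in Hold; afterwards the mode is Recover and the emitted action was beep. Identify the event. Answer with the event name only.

try evDone: (Hold, evDone) → (Recover, beep)  ← matches
try evDetect: (Hold, evDetect) → (Approach, beep)
try evError: (Hold, evError) → (Recover, drive_fwd)

evDone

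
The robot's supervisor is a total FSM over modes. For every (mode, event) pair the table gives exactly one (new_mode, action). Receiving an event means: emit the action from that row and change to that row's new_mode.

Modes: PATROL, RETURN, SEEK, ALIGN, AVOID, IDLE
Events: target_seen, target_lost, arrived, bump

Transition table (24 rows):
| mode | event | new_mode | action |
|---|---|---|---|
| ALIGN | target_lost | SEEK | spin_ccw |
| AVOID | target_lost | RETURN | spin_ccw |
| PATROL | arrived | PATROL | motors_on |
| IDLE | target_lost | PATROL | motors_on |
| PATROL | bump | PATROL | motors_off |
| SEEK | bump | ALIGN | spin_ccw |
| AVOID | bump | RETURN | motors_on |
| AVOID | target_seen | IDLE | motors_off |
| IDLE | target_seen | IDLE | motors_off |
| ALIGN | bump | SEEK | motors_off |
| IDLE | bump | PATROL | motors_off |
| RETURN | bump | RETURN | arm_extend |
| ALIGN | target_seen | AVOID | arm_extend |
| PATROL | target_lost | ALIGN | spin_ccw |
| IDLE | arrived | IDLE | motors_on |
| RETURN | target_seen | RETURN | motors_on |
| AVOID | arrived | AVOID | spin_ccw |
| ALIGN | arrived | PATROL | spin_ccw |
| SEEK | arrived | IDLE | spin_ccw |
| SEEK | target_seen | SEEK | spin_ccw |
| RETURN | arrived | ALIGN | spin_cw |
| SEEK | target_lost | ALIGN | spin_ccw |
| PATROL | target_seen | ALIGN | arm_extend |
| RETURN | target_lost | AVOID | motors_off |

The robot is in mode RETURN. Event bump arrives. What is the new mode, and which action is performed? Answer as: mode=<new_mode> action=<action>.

current mode = RETURN; filter table to that mode:
  (RETURN, bump) → (RETURN, arm_extend)  ← event matches
  (RETURN, target_seen) → (RETURN, motors_on)
  (RETURN, arrived) → (ALIGN, spin_cw)
  (RETURN, target_lost) → (AVOID, motors_off)
event = bump selects (RETURN, arm_extend)

mode=RETURN action=arm_extend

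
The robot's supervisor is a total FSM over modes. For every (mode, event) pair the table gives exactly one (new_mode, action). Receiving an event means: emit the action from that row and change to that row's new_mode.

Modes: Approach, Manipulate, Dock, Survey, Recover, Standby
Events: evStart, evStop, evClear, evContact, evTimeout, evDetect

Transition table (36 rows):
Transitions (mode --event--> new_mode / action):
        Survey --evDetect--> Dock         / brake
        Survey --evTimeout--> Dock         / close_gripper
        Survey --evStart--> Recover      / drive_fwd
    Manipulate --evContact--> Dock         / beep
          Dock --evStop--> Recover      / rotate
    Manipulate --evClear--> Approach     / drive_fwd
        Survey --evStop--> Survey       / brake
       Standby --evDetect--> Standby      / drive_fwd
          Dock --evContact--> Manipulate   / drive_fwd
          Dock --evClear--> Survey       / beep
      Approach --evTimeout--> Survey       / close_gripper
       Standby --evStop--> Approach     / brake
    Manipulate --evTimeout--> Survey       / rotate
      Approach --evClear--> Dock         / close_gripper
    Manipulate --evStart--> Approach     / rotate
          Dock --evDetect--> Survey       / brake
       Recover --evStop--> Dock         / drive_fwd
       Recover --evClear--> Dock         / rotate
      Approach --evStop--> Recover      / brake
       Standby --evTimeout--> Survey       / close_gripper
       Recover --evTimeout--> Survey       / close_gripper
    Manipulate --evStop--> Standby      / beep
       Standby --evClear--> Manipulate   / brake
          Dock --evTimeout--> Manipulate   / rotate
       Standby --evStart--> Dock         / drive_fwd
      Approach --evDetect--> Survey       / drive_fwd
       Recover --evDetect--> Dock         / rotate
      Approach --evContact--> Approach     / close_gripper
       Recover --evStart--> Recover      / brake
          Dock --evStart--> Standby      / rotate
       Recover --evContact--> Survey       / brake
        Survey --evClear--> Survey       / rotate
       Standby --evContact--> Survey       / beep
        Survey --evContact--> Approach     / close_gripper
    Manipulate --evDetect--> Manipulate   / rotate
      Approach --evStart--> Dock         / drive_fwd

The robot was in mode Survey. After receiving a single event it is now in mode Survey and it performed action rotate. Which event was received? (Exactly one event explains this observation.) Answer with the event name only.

try evStart: (Survey, evStart) → (Recover, drive_fwd)
try evStop: (Survey, evStop) → (Survey, brake)
try evClear: (Survey, evClear) → (Survey, rotate)  ← matches
try evContact: (Survey, evContact) → (Approach, close_gripper)
try evTimeout: (Survey, evTimeout) → (Dock, close_gripper)
try evDetect: (Survey, evDetect) → (Dock, brake)

evClear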